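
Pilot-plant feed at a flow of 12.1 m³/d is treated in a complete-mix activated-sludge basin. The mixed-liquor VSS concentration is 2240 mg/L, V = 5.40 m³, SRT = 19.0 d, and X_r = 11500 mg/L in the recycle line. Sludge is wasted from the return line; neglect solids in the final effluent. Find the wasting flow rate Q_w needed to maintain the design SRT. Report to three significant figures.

Q_w ≈ 0.0554 m³/d

Q_w = (V·X)/(θ_c X_r) = 5.400 × 2240 / (19.0 × 11500) = 0.05536 m³/d.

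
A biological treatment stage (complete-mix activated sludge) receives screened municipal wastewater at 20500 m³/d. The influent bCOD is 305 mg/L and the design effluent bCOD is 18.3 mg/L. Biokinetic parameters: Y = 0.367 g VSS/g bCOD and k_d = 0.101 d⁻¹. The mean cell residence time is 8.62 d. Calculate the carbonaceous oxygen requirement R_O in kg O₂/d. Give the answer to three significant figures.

R_O ≈ 4240 kg O₂/d

Y_obs = Y / (1 + k_d θ_c) = 0.367 / (1 + 0.101 × 8.62) = 0.367 / 1.871 = 0.1962.
Mass of bCOD removed per day: Q(S₀ − S) = 20500 × 286.7 g/m³ = 5877 kg/d.
Biomass synthesised: P_X = Y_obs × 5877 = 1153 kg VSS/d.
R_O = Q·(S₀ − S) − 1.42·P_X = 5877 − 1.42 × 1153 = 4240 kg O₂/d.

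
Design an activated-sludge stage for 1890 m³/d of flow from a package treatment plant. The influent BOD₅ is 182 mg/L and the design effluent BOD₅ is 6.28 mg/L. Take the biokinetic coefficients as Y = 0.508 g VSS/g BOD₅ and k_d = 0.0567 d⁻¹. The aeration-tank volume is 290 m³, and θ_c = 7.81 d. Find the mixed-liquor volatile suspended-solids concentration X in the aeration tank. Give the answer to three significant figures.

X ≈ 3150 mg/L

From V·X·(1 + k_d·θ_c) = Y·Q·(S₀ − S)·θ_c: X = 0.508 × 1890 × (182 − 6.28) × 7.81 / [290 × (1 + 0.0567 × 7.81)] = 3149 mg/L.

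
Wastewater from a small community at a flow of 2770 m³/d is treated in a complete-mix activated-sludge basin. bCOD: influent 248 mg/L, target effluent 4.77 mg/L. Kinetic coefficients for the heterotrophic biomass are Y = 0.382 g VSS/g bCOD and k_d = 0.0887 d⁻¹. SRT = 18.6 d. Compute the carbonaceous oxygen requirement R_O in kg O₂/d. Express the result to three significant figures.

R_O ≈ 536 kg O₂/d

Correct the yield for decay: Y_obs = Y/(1 + k_d θ_c) = 0.382 / (1 + 0.0887 × 18.6) = 0.382 / 2.650 = 0.1442.
Q·(S₀ − S) = 2770 × (248 − 4.77) × 10⁻³ = 673.7 kg/d removed.
Biomass synthesised: P_X = Y_obs × 673.7 = 97.13 kg VSS/d.
R_O = Q·(S₀ − S) − 1.42·P_X = 673.7 − 1.42 × 97.13 = 535.8 kg O₂/d.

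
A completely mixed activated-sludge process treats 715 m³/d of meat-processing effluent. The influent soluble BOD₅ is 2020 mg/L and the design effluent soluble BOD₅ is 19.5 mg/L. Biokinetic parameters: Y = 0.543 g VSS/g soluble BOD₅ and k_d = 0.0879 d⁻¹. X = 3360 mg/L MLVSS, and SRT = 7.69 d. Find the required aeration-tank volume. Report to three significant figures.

V ≈ 1060 m³

Rearranging the biomass balance for a CMAS with decay, V = Y·Q·ΔS·θ_c / [X·(1+k_d θ_c)] = 0.543 × 715 × (2020 − 19.5) × 7.69 / [3360 × (1 + 0.0879 × 7.69)] = 5.97×10^6 / 5631 = 1061 m³.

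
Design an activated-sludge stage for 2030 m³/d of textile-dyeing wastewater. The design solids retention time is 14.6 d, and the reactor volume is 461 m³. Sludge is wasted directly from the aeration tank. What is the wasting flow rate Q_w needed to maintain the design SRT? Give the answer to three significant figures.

For wasting at MLVSS concentration, Q_w = V/θ_c = 461.0/14.6 = 31.58 m³/d.

Q_w ≈ 31.6 m³/d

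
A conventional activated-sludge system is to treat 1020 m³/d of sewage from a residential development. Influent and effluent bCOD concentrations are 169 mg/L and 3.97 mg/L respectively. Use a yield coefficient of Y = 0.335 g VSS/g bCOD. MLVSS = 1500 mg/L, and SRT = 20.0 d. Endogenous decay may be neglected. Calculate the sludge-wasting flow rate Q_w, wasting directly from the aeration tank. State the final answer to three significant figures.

With k_d = 0 the design equation reduces to V = Y Q (S₀−S) θ_c / X = 0.335 × 1020 × (169 − 3.97) × 20.0 / 1500 = 751.9 m³.
Wasting from the aeration tank: Q_w = V / θ_c = 751.9 / 20.0 = 37.59 m³/d.

Q_w ≈ 37.6 m³/d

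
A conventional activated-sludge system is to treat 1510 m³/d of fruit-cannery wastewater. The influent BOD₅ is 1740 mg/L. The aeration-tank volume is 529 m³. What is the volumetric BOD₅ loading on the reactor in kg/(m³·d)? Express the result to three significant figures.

Applied BOD₅ load per unit volume = Q·S₀/V = (1510 × 1740/1000)/529.0 = 4.967 kg BOD₅·m⁻³·d⁻¹.

L_v ≈ 4.97 kg BOD₅/(m³·d)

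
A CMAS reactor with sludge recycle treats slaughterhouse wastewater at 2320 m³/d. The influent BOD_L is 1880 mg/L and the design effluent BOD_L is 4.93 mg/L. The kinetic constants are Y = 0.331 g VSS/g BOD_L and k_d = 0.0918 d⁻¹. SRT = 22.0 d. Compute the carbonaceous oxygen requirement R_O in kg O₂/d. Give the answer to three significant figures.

Y_obs = Y / (1 + k_d θ_c) = 0.331 / (1 + 0.0918 × 22.0) = 0.331 / 3.020 = 0.1096.
ΔS = 1880 − 4.93 = 1875 mg/L, so the substrate removal rate is 2320 × 1875/1000 = 4350 kg BOD_L/d.
Biomass synthesised: P_X = Y_obs × 4350 = 476.9 kg VSS/d.
R_O = Q·ΔS − 1.42 P_X = 4350 − 677.1 = 3673 kg O₂/d.

R_O ≈ 3670 kg O₂/d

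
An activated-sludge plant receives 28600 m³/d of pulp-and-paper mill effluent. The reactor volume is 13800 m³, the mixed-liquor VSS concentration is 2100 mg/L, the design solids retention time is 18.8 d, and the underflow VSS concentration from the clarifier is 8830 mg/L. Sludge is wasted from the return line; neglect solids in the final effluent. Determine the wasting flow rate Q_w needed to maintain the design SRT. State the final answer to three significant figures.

Q_w = (V·X)/(θ_c X_r) = 13800 × 2100 / (18.8 × 8830) = 174.6 m³/d.

Q_w ≈ 175 m³/d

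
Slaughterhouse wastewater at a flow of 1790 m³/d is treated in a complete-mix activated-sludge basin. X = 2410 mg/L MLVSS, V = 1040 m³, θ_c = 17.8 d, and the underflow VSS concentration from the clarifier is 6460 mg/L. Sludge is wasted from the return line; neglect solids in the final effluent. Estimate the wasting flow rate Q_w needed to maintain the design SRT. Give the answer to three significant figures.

Q_w = (V·X)/(θ_c X_r) = 1040 × 2410 / (17.8 × 6460) = 21.80 m³/d.

Q_w ≈ 21.8 m³/d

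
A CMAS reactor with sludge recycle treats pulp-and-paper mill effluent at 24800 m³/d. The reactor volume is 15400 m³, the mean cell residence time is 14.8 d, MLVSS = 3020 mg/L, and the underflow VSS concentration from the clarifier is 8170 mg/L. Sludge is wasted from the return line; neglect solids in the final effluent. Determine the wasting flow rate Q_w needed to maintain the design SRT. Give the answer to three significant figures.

Q_w ≈ 385 m³/d

Wasting from the return line (neglecting effluent solids): Q_w = V·X / (θ_c·X_r) = 15400 × 3020 / (14.8 × 8170) = 384.6 m³/d.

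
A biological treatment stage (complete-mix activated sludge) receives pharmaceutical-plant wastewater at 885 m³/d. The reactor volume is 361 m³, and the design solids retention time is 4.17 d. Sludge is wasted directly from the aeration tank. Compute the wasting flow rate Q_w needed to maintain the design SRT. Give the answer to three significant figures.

For wasting at MLVSS concentration, Q_w = V/θ_c = 361.0/4.17 = 86.57 m³/d.

Q_w ≈ 86.6 m³/d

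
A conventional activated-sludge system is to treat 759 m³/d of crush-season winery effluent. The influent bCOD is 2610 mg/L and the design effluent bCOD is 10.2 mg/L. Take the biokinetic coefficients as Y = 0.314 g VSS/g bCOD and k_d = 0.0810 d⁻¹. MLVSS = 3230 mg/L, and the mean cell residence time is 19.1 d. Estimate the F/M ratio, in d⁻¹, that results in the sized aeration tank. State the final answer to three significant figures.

F/M ≈ 0.426 d⁻¹

From the SRT design equation V = Y Q (S₀−S) θ_c / [X (1 + k_d θ_c)] = 0.314 × 759 × (2610 − 10.2) × 19.1 / [3230 × (1 + 0.0810 × 19.1)] = 1.18×10^7 / 8227 = 1438 m³.
F/M = Q·S₀ / (V·X) = 759 × 2610 / (1438 × 3230) = 0.4264 g bCOD·(g VSS·d)⁻¹.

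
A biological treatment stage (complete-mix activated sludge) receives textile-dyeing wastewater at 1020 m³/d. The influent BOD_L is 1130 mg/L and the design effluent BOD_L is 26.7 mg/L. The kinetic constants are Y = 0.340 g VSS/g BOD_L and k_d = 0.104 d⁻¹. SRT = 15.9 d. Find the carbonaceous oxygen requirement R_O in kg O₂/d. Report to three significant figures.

The observed yield is Y_obs = Y/(1 + k_d·θ_c) = 0.340 / (1 + 0.104 × 15.9) = 0.340 / 2.654 = 0.1281 g VSS per g BOD_L removed.
Substrate removed = Q·(S₀ − S) = 1020 m³/d × (1130 − 26.7) g/m³ = 1.13×10^6 g/d = 1125 kg/d.
Biomass synthesised: P_X = Y_obs × 1125 = 144.2 kg VSS/d.
R_O = Q·(S₀ − S) − 1.42·P_X = 1125 − 1.42 × 144.2 = 920.6 kg O₂/d.

R_O ≈ 921 kg O₂/d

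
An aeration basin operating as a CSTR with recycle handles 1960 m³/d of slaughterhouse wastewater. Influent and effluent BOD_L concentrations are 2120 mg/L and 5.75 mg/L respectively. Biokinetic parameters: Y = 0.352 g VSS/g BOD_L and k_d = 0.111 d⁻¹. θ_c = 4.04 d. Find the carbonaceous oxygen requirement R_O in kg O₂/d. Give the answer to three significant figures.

R_O ≈ 2710 kg O₂/d

The observed yield is Y_obs = Y/(1 + k_d·θ_c) = 0.352 / (1 + 0.111 × 4.04) = 0.352 / 1.448 = 0.2430 g VSS per g BOD_L removed.
Mass of BOD_L removed per day: Q(S₀ − S) = 1960 × 2114 g/m³ = 4144 kg/d.
Net sludge production P_X = 0.2430 × 4144 = 1007 kg VSS/d.
R_O = Q·ΔS − 1.42 P_X = 4144 − 1430 = 2714 kg O₂/d.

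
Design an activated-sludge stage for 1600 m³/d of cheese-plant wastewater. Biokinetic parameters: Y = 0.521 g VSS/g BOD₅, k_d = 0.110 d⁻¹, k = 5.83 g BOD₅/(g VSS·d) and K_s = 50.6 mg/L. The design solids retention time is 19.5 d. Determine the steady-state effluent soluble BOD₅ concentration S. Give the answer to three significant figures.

S ≈ 2.84 mg/L

For a completely mixed reactor with recycle the Lawrence–McCarty relation gives S = K_s·(1 + k_d·θ_c) / [θ_c·(Y·k − k_d) − 1] = 50.6 × (1 + 0.110 × 19.5) / [19.5 × (0.521 × 5.83 − 0.110) − 1] = 159.1 / 56.08 = 2.837 mg/L.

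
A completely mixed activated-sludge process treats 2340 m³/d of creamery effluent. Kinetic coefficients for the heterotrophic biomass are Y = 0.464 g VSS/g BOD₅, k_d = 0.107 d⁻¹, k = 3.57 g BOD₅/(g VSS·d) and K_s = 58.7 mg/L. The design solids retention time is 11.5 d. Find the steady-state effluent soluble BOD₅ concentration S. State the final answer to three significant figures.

S ≈ 7.78 mg/L

From the Monod/SRT balance for a CMAS, S = K_s·(1+k_d θ_c)/[θ_c·(Y k − k_d) − 1] = 58.7 × (1 + 0.107 × 11.5) / [11.5 × (0.464 × 3.57 − 0.107) − 1] = 130.9 / 16.82 = 7.785 mg/L.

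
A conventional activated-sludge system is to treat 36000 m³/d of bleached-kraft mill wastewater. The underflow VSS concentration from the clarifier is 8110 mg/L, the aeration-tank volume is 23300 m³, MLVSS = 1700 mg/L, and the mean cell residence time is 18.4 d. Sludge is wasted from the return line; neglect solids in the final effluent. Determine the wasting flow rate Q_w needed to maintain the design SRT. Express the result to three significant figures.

Q_w = (V·X)/(θ_c X_r) = 23300 × 1700 / (18.4 × 8110) = 265.4 m³/d.

Q_w ≈ 265 m³/d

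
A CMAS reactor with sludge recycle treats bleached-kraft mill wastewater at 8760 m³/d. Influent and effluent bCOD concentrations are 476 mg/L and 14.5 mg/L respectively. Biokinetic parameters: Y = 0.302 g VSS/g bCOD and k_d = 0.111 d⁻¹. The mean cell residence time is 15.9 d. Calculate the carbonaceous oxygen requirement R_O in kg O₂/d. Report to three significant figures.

R_O ≈ 3420 kg O₂/d

Observed yield with endogenous decay: Y_obs = Y / (1 + k_d·θ_c) = 0.302 / (1 + 0.111 × 15.9) = 0.302 / 2.765 = 0.1092 g VSS/g bCOD.
Substrate removed = Q·(S₀ − S) = 8760 m³/d × (476 − 14.5) g/m³ = 4.04×10^6 g/d = 4043 kg/d.
Biomass synthesised: P_X = Y_obs × 4043 = 441.6 kg VSS/d.
R_O = Q·ΔS − 1.42 P_X = 4043 − 627.0 = 3416 kg O₂/d.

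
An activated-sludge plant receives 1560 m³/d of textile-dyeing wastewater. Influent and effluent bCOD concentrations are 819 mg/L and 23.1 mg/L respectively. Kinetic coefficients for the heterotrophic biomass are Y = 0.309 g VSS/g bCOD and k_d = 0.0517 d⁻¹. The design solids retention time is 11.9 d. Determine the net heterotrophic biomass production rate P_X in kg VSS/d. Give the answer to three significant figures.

P_X ≈ 238 kg VSS/d

Y_obs = Y / (1 + k_d θ_c) = 0.309 / (1 + 0.0517 × 11.9) = 0.309 / 1.615 = 0.1913.
Q·(S₀ − S) = 1560 × (819 − 23.1) × 10⁻³ = 1242 kg/d removed.
Net biomass production P_X = Y_obs × Q·(S₀ − S) = 0.1913 × 1242 = 237.5 kg VSS/d.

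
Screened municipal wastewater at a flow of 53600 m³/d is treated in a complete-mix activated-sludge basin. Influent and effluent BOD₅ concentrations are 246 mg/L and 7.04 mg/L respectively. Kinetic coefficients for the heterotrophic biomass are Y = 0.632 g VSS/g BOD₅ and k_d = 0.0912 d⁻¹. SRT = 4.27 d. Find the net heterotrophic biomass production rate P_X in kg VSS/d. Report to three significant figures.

The observed yield is Y_obs = Y/(1 + k_d·θ_c) = 0.632 / (1 + 0.0912 × 4.27) = 0.632 / 1.389 = 0.4549 g VSS per g BOD₅ removed.
Mass of BOD₅ removed per day: Q(S₀ − S) = 53600 × 239.0 g/m³ = 12808 kg/d.
So the net sludge growth is P_X = 0.4549 × 12808 = 5826 kg VSS/d.

P_X ≈ 5830 kg VSS/d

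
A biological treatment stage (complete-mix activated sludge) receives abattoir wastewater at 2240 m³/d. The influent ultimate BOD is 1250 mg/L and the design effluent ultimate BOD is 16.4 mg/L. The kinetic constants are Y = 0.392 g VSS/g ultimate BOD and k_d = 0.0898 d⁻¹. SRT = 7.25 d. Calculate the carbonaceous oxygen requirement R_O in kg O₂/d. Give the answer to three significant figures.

R_O ≈ 1830 kg O₂/d

The observed yield is Y_obs = Y/(1 + k_d·θ_c) = 0.392 / (1 + 0.0898 × 7.25) = 0.392 / 1.651 = 0.2374 g VSS per g ultimate BOD removed.
Mass of ultimate BOD removed per day: Q(S₀ − S) = 2240 × 1234 g/m³ = 2763 kg/d.
Biomass synthesised: P_X = Y_obs × 2763 = 656.1 kg VSS/d.
R_O = Q·ΔS − 1.42 P_X = 2763 − 931.6 = 1832 kg O₂/d.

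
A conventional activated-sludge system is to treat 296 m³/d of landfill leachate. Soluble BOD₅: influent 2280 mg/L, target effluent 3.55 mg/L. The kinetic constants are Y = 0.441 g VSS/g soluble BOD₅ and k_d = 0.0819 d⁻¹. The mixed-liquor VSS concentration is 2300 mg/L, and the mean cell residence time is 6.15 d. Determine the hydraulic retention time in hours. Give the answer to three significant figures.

Rearranging the biomass balance for a CMAS with decay, V = Y·Q·ΔS·θ_c / [X·(1+k_d θ_c)] = 0.441 × 296 × (2280 − 3.55) × 6.15 / [2300 × (1 + 0.0819 × 6.15)] = 1.83×10^6 / 3458 = 528.4 m³.
HRT = V/Q = 528.4 m³ / 296 m³·d⁻¹ = 1.785 d × 24 = 42.84 h.

τ ≈ 42.8 h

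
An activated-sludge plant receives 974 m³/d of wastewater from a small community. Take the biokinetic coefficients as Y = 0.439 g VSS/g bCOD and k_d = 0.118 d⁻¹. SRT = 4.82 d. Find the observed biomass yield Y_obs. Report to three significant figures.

Correct the yield for decay: Y_obs = Y/(1 + k_d θ_c) = 0.439 / (1 + 0.118 × 4.82) = 0.439 / 1.569 = 0.2798.

Y_obs ≈ 0.280 g VSS/g bCOD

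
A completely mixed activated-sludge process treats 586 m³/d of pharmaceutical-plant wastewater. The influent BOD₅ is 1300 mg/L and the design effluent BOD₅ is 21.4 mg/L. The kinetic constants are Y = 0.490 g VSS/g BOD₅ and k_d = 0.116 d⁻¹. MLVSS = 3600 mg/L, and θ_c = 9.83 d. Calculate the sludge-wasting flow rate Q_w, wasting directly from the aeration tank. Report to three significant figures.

Steady-state biomass mass balance: V·X·(1 + k_d·θ_c) = Y·Q·(S₀ − S)·θ_c, so V = 0.490 × 586 × (1300 − 21.4) × 9.83 / [3600 × (1 + 0.116 × 9.83)] = 3.61×10^6 / 7705 = 468.4 m³.
With mixed-liquor wasting, θ_c = V/Q_w, so Q_w = V/θ_c = 468.4/9.83 = 47.65 m³/d.

Q_w ≈ 47.6 m³/d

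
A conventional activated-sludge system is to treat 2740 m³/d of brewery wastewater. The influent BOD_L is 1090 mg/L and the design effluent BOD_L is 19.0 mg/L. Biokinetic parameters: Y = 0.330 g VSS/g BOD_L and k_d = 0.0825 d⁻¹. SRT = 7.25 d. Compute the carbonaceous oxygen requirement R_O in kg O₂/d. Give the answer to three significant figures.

R_O ≈ 2070 kg O₂/d

Y_obs = Y / (1 + k_d θ_c) = 0.330 / (1 + 0.0825 × 7.25) = 0.330 / 1.598 = 0.2065.
ΔS = 1090 − 19.0 = 1071 mg/L, so the substrate removal rate is 2740 × 1071/1000 = 2935 kg BOD_L/d.
P_X = Y_obs·Q·(S₀ − S) = 0.2065 × 2935 = 606.0 kg VSS/d.
R_O = Q·(S₀ − S) − 1.42·P_X = 2935 − 1.42 × 606.0 = 2074 kg O₂/d.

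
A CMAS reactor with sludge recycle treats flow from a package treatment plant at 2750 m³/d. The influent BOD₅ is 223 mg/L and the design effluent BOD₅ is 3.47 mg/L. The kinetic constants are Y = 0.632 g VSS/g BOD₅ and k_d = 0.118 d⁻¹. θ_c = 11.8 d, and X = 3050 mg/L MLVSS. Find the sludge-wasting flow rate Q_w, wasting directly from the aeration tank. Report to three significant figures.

Steady-state biomass mass balance: V·X·(1 + k_d·θ_c) = Y·Q·(S₀ − S)·θ_c, so V = 0.632 × 2750 × (223 − 3.47) × 11.8 / [3050 × (1 + 0.118 × 11.8)] = 4.5×10^6 / 7297 = 617.0 m³.
With mixed-liquor wasting, θ_c = V/Q_w, so Q_w = V/θ_c = 617.0/11.8 = 52.29 m³/d.

Q_w ≈ 52.3 m³/d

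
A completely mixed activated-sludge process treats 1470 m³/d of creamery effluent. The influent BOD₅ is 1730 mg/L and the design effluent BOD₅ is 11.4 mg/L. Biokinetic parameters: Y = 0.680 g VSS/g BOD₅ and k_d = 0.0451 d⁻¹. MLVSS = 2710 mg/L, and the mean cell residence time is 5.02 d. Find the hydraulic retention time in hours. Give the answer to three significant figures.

τ ≈ 42.4 h

Rearranging the biomass balance for a CMAS with decay, V = Y·Q·ΔS·θ_c / [X·(1+k_d θ_c)] = 0.680 × 1470 × (1730 − 11.4) × 5.02 / [2710 × (1 + 0.0451 × 5.02)] = 8.62×10^6 / 3324 = 2595 m³.
τ = V/Q = 2595/1470 = 1.765 d, or 42.36 h.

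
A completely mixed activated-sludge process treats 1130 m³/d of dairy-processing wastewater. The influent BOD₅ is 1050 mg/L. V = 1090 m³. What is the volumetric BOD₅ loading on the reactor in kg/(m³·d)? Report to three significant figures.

L_v ≈ 1.09 kg BOD₅/(m³·d)

Volumetric loading L_v = Q·S₀ / V = 1130 × 1050 g/m³ / 1090 m³ = 1089 g/(m³·d) = 1.089 kg BOD₅/(m³·d).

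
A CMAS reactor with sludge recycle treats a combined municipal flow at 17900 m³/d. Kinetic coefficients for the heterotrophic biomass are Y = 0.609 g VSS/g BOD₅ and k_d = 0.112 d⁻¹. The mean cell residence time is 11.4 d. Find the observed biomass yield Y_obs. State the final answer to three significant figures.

Y_obs ≈ 0.267 g VSS/g BOD₅

Correct the yield for decay: Y_obs = Y/(1 + k_d θ_c) = 0.609 / (1 + 0.112 × 11.4) = 0.609 / 2.277 = 0.2675.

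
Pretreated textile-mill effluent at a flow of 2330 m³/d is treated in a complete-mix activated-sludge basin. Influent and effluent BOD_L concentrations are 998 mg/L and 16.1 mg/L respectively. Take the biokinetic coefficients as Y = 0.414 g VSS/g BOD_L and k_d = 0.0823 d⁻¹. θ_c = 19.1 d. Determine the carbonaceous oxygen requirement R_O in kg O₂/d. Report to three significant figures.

Observed yield with endogenous decay: Y_obs = Y / (1 + k_d·θ_c) = 0.414 / (1 + 0.0823 × 19.1) = 0.414 / 2.572 = 0.1610 g VSS/g BOD_L.
Substrate removed = Q·(S₀ − S) = 2330 m³/d × (998 − 16.1) g/m³ = 2.29×10^6 g/d = 2288 kg/d.
Net sludge production P_X = 0.1610 × 2288 = 368.3 kg VSS/d.
Carbonaceous O₂ demand = substrate oxidised − cell-mass equivalent = 2288 − 1.42 × 368.3 = 1765 kg O₂/d.

R_O ≈ 1760 kg O₂/d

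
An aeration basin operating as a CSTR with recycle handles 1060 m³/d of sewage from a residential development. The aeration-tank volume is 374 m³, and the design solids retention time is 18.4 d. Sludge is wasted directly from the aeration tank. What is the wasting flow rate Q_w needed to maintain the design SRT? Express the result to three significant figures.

For wasting at MLVSS concentration, Q_w = V/θ_c = 374.0/18.4 = 20.33 m³/d.

Q_w ≈ 20.3 m³/d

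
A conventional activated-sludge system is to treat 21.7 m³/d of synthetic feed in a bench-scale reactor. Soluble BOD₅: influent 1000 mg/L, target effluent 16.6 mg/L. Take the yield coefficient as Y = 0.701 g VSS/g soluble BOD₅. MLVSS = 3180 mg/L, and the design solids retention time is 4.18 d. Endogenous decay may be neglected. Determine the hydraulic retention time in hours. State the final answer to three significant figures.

V·X = Y·Q·ΔS·θ_c gives V = 0.701 × 21.7 × (1000 − 16.6) × 4.18 / 3180 = 19.66 m³.
Hydraulic retention time τ = V/Q = 19.66 / 21.7 = 0.9061 d = 21.75 h.

τ ≈ 21.7 h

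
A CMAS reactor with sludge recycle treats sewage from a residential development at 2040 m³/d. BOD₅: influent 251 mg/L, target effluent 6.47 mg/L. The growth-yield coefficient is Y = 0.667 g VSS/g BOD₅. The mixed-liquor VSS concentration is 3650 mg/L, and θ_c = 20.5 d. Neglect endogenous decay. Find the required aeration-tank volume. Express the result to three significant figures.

V ≈ 1870 m³

With k_d = 0 the design equation reduces to V = Y Q (S₀−S) θ_c / X = 0.667 × 2040 × (251 − 6.47) × 20.5 / 3650 = 1869 m³.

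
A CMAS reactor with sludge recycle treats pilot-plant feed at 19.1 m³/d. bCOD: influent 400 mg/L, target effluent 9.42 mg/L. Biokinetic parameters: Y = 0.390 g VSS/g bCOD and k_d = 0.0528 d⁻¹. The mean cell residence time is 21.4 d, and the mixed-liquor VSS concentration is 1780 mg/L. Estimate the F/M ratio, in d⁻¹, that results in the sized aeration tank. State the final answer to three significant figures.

Rearranging the biomass balance for a CMAS with decay, V = Y·Q·ΔS·θ_c / [X·(1+k_d θ_c)] = 0.390 × 19.1 × (400 − 9.42) × 21.4 / [1780 × (1 + 0.0528 × 21.4)] = 6.23×10^4 / 3791 = 16.42 m³.
Food-to-microorganism ratio F/M = Q S₀ / (V X) = 19.1 × 400 / (16.42 × 1780) = 0.2614 d⁻¹.

F/M ≈ 0.261 d⁻¹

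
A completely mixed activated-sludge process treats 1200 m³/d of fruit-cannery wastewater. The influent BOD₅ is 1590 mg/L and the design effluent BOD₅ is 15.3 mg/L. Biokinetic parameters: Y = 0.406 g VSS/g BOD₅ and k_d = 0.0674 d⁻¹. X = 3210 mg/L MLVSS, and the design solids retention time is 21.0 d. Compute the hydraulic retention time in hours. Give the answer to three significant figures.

From the SRT design equation V = Y Q (S₀−S) θ_c / [X (1 + k_d θ_c)] = 0.406 × 1200 × (1590 − 15.3) × 21.0 / [3210 × (1 + 0.0674 × 21.0)] = 1.61×10^7 / 7753 = 2078 m³.
τ = V/Q = 2078/1200 = 1.732 d, or 41.56 h.

τ ≈ 41.6 h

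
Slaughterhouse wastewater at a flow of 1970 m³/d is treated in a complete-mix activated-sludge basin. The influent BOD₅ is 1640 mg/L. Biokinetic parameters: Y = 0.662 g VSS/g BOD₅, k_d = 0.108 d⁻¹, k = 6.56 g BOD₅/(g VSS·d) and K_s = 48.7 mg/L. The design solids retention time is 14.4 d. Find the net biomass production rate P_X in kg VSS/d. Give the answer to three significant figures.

Effluent substrate depends only on kinetics and SRT: S = K_s(1 + k_d θ_c) / [θ_c(Yk − k_d) − 1] = 48.7 × (1 + 0.108 × 14.4) / [14.4 × (0.662 × 6.56 − 0.108) − 1] = 124.4 / 59.98 = 2.075 mg/L.
Y_obs = Y / (1 + k_d θ_c) = 0.662 / (1 + 0.108 × 14.4) = 0.662 / 2.555 = 0.2591.
ΔS = 1640 − 2.07 = 1638 mg/L, so the substrate removal rate is 1970 × 1638/1000 = 3227 kg BOD₅/d.
So the net sludge growth is P_X = 0.2591 × 3227 = 836.0 kg VSS/d.

P_X ≈ 836 kg VSS/d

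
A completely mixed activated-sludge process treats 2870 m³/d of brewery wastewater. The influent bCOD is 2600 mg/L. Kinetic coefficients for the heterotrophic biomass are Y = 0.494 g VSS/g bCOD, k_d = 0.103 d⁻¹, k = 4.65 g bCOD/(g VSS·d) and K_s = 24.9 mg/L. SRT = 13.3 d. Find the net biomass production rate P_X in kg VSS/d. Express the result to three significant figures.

P_X ≈ 1550 kg VSS/d

From the Monod/SRT balance for a CMAS, S = K_s·(1+k_d θ_c)/[θ_c·(Y k − k_d) − 1] = 24.9 × (1 + 0.103 × 13.3) / [13.3 × (0.494 × 4.65 − 0.103) − 1] = 59.01 / 28.18 = 2.094 mg/L.
Y_obs = Y / (1 + k_d θ_c) = 0.494 / (1 + 0.103 × 13.3) = 0.494 / 2.370 = 0.2084.
Substrate removed = Q·(S₀ − S) = 2870 m³/d × (2600 − 2.09) g/m³ = 7.46×10^6 g/d = 7456 kg/d.
Biomass produced: P_X = Y_obs·Q·ΔS = 0.2084 × 7456 ≈ 1554 kg VSS/d.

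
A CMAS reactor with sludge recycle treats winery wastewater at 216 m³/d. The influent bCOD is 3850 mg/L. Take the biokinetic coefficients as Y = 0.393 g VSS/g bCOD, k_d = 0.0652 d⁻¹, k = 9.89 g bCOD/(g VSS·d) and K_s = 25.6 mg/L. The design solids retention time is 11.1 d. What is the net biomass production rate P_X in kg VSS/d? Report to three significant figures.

From the Monod/SRT balance for a CMAS, S = K_s·(1+k_d θ_c)/[θ_c·(Y k − k_d) − 1] = 25.6 × (1 + 0.0652 × 11.1) / [11.1 × (0.393 × 9.89 − 0.0652) − 1] = 44.13 / 41.42 = 1.065 mg/L.
The observed yield is Y_obs = Y/(1 + k_d·θ_c) = 0.393 / (1 + 0.0652 × 11.1) = 0.393 / 1.724 = 0.2280 g VSS per g bCOD removed.
Mass of bCOD removed per day: Q(S₀ − S) = 216 × 3849 g/m³ = 831.4 kg/d.
So the net sludge growth is P_X = 0.2280 × 831.4 = 189.5 kg VSS/d.

P_X ≈ 190 kg VSS/d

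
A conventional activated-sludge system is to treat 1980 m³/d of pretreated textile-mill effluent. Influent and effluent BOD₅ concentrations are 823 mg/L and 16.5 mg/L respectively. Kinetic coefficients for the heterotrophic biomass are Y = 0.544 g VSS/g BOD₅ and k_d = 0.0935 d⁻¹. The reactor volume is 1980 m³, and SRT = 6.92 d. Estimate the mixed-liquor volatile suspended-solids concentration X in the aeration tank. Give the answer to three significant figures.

X ≈ 1840 mg/L

Solving the biomass balance for X: X = Y Q (S₀−S) θ_c / [V (1+k_d θ_c)] = 0.544 × 1980 × (823 − 16.5) × 6.92 / [1980 × (1 + 0.0935 × 6.92)] = 1843 mg/L.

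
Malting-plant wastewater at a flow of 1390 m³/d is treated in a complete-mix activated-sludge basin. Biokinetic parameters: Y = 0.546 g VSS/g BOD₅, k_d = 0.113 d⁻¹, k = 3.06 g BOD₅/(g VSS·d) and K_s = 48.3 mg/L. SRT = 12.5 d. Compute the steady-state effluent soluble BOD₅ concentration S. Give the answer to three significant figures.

For a completely mixed reactor with recycle the Lawrence–McCarty relation gives S = K_s·(1 + k_d·θ_c) / [θ_c·(Y·k − k_d) − 1] = 48.3 × (1 + 0.113 × 12.5) / [12.5 × (0.546 × 3.06 − 0.113) − 1] = 116.5 / 18.47 = 6.308 mg/L.

S ≈ 6.31 mg/L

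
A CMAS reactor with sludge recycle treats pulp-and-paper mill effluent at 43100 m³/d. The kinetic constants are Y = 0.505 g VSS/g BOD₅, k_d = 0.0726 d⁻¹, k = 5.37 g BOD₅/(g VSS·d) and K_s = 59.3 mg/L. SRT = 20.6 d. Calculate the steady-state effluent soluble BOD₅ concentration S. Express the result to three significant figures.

S ≈ 2.77 mg/L

From the Monod/SRT balance for a CMAS, S = K_s·(1+k_d θ_c)/[θ_c·(Y k − k_d) − 1] = 59.3 × (1 + 0.0726 × 20.6) / [20.6 × (0.505 × 5.37 − 0.0726) − 1] = 148.0 / 53.37 = 2.773 mg/L.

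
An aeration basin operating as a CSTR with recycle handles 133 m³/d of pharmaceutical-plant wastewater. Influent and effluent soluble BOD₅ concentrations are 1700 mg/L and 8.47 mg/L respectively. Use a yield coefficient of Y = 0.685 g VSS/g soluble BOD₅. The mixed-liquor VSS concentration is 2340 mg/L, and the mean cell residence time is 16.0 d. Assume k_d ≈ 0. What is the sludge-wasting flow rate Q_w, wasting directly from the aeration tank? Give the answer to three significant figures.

Biomass mass balance (decay neglected): V·X = Y·Q·(S₀ − S)·θ_c, so V = 0.685 × 133 × (1700 − 8.47) × 16.0 / 2340 = 1054 m³.
With mixed-liquor wasting, θ_c = V/Q_w, so Q_w = V/θ_c = 1054/16.0 = 65.86 m³/d.

Q_w ≈ 65.9 m³/d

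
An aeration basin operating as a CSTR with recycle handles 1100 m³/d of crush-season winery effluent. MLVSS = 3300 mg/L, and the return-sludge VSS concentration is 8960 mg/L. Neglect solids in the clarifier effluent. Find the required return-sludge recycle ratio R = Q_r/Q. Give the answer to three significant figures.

R ≈ 0.583

Solids balance on the clarifier gives (1+R)X = R·X_r, so R = X/(X_r − X) = 3300 / (8960 − 3300) = 0.5830.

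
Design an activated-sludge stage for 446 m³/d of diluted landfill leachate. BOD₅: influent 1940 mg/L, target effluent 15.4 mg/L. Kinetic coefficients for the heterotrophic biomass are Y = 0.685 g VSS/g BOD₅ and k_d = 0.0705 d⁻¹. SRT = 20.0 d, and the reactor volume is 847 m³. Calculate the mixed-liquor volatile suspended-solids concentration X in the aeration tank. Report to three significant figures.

Solving the biomass balance for X: X = Y Q (S₀−S) θ_c / [V (1+k_d θ_c)] = 0.685 × 446 × (1940 − 15.4) × 20.0 / [847 × (1 + 0.0705 × 20.0)] = 5761 mg/L.

X ≈ 5760 mg/L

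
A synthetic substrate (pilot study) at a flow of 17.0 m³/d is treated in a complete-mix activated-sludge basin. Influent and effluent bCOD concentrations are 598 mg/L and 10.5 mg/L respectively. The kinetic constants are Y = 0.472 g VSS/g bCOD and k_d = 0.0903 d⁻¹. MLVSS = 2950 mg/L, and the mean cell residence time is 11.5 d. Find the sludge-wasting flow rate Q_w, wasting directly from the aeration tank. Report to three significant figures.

Q_w ≈ 0.784 m³/d

Rearranging the biomass balance for a CMAS with decay, V = Y·Q·ΔS·θ_c / [X·(1+k_d θ_c)] = 0.472 × 17.0 × (598 − 10.5) × 11.5 / [2950 × (1 + 0.0903 × 11.5)] = 5.42×10^4 / 6013 = 9.015 m³.
For wasting at MLVSS concentration, Q_w = V/θ_c = 9.015/11.5 = 0.7839 m³/d.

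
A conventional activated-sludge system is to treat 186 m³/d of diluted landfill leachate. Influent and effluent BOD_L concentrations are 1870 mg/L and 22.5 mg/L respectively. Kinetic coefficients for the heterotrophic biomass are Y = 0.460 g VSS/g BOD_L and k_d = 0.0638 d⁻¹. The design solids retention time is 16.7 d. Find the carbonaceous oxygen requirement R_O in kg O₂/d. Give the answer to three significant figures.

Observed yield with endogenous decay: Y_obs = Y / (1 + k_d·θ_c) = 0.460 / (1 + 0.0638 × 16.7) = 0.460 / 2.065 = 0.2227 g VSS/g BOD_L.
Mass of BOD_L removed per day: Q(S₀ − S) = 186 × 1848 g/m³ = 343.6 kg/d.
Biomass synthesised: P_X = Y_obs × 343.6 = 76.53 kg VSS/d.
R_O = Q·ΔS − 1.42 P_X = 343.6 − 108.7 = 235.0 kg O₂/d.

R_O ≈ 235 kg O₂/d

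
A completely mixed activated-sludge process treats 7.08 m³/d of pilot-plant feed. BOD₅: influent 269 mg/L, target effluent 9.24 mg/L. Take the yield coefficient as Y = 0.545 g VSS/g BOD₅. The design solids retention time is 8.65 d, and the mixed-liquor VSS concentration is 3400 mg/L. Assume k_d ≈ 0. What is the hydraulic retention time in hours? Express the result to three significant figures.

τ ≈ 8.64 h

Biomass mass balance (decay neglected): V·X = Y·Q·(S₀ − S)·θ_c, so V = 0.545 × 7.08 × (269 − 9.24) × 8.65 / 3400 = 2.550 m³.
Hydraulic retention time τ = V/Q = 2.550 / 7.08 = 0.3602 d = 8.644 h.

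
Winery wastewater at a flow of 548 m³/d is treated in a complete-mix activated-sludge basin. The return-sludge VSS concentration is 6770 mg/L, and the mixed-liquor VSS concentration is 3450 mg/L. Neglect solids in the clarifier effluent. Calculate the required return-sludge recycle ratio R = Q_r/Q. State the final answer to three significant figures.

R = Q_r/Q = X/(X_r − X) = 3450 / (6770 − 3450) = 1.039.

R ≈ 1.04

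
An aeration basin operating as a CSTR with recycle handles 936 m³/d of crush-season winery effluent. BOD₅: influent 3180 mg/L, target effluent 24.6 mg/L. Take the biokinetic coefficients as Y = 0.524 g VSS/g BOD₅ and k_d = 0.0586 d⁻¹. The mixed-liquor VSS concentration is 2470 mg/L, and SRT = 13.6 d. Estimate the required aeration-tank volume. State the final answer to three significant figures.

Steady-state biomass mass balance: V·X·(1 + k_d·θ_c) = Y·Q·(S₀ − S)·θ_c, so V = 0.524 × 936 × (3180 − 24.6) × 13.6 / [2470 × (1 + 0.0586 × 13.6)] = 2.1×10^7 / 4438 = 4742 m³.

V ≈ 4740 m³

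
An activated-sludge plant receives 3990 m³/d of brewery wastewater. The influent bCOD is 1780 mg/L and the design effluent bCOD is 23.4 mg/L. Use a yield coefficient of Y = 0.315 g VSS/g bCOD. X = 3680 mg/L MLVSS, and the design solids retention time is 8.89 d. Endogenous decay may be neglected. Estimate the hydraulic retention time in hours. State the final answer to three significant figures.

Biomass mass balance (decay neglected): V·X = Y·Q·(S₀ − S)·θ_c, so V = 0.315 × 3990 × (1780 − 23.4) × 8.89 / 3680 = 5333 m³.
τ = V/Q = 5333/3990 = 1.337 d, or 32.08 h.

τ ≈ 32.1 h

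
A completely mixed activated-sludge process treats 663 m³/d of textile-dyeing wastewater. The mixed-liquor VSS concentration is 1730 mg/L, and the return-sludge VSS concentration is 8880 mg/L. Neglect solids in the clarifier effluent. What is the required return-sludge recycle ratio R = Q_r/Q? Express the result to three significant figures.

Solids balance on the clarifier gives (1+R)X = R·X_r, so R = X/(X_r − X) = 1730 / (8880 − 1730) = 0.2420.

R ≈ 0.242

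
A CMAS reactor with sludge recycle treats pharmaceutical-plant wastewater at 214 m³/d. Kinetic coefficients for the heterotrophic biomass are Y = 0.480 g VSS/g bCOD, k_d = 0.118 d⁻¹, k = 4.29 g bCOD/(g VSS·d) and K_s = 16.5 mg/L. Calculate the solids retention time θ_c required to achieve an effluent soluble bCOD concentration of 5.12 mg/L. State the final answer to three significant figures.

Specific growth rate at S = 5.12 mg/L: μ = YkS/(K_s+S) = 0.480·4.29·5.12/(16.5+5.12) = 0.4877 d⁻¹.
Then 1/θ_c = μ − k_d = 0.4877 − 0.118 = 0.3697 d⁻¹, giving θ_c = 2.705 d.

θ_c ≈ 2.71 d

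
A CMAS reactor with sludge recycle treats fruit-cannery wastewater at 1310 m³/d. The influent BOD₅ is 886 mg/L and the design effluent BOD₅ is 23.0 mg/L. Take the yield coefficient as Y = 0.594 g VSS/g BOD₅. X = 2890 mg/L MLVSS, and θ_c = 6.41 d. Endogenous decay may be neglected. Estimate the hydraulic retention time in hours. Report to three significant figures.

τ ≈ 27.3 h

With k_d = 0 the design equation reduces to V = Y Q (S₀−S) θ_c / X = 0.594 × 1310 × (886 − 23.0) × 6.41 / 2890 = 1489 m³.
Hydraulic retention time τ = V/Q = 1489 / 1310 = 1.137 d = 27.29 h.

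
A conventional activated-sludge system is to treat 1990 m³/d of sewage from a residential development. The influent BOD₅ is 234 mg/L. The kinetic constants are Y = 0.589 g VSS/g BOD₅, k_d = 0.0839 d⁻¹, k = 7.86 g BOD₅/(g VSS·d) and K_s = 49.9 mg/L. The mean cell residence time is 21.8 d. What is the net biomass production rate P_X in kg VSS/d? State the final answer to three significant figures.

From the Monod/SRT balance for a CMAS, S = K_s·(1+k_d θ_c)/[θ_c·(Y k − k_d) − 1] = 49.9 × (1 + 0.0839 × 21.8) / [21.8 × (0.589 × 7.86 − 0.0839) − 1] = 141.2 / 98.09 = 1.439 mg/L.
Y_obs = Y / (1 + k_d θ_c) = 0.589 / (1 + 0.0839 × 21.8) = 0.589 / 2.829 = 0.2082.
Substrate removed = Q·(S₀ − S) = 1990 m³/d × (234 − 1.44) g/m³ = 4.63×10^5 g/d = 462.8 kg/d.
P_X = Y_obs · Q(S₀ − S) = 0.2082 × 462.8 = 96.35 kg VSS/d.

P_X ≈ 96.4 kg VSS/d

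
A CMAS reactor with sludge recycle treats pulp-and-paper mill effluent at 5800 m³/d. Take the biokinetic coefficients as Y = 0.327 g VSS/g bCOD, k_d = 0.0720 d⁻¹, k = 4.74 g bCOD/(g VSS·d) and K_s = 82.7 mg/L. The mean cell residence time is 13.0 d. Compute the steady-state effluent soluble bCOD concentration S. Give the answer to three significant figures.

S ≈ 8.79 mg/L

For a completely mixed reactor with recycle the Lawrence–McCarty relation gives S = K_s·(1 + k_d·θ_c) / [θ_c·(Y·k − k_d) − 1] = 82.7 × (1 + 0.0720 × 13.0) / [13.0 × (0.327 × 4.74 − 0.0720) − 1] = 160.1 / 18.21 = 8.790 mg/L.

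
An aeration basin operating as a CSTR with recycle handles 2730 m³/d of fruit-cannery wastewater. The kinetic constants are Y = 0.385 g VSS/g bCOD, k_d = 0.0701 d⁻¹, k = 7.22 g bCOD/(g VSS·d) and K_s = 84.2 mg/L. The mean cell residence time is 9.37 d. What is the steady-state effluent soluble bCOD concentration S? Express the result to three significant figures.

From the Monod/SRT balance for a CMAS, S = K_s·(1+k_d θ_c)/[θ_c·(Y k − k_d) − 1] = 84.2 × (1 + 0.0701 × 9.37) / [9.37 × (0.385 × 7.22 − 0.0701) − 1] = 139.5 / 24.39 = 5.720 mg/L.

S ≈ 5.72 mg/L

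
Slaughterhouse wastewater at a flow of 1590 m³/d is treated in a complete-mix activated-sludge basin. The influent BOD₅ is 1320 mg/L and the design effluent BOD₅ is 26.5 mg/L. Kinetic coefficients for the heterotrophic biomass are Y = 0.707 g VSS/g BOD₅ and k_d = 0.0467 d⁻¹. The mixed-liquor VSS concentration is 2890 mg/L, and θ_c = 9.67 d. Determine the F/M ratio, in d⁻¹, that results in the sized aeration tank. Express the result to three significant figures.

Rearranging the biomass balance for a CMAS with decay, V = Y·Q·ΔS·θ_c / [X·(1+k_d θ_c)] = 0.707 × 1590 × (1320 − 26.5) × 9.67 / [2890 × (1 + 0.0467 × 9.67)] = 1.41×10^7 / 4195 = 3352 m³.
F/M = Q·S₀ / (V·X) = 1590 × 1320 / (3352 × 2890) = 0.2167 g BOD₅·(g VSS·d)⁻¹.

F/M ≈ 0.217 d⁻¹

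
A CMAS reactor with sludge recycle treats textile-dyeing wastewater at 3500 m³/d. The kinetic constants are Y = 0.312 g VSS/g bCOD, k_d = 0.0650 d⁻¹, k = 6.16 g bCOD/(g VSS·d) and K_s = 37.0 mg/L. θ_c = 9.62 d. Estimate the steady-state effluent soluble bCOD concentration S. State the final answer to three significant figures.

S ≈ 3.57 mg/L

From the Monod/SRT balance for a CMAS, S = K_s·(1+k_d θ_c)/[θ_c·(Y k − k_d) − 1] = 37.0 × (1 + 0.0650 × 9.62) / [9.62 × (0.312 × 6.16 − 0.0650) − 1] = 60.14 / 16.86 = 3.566 mg/L.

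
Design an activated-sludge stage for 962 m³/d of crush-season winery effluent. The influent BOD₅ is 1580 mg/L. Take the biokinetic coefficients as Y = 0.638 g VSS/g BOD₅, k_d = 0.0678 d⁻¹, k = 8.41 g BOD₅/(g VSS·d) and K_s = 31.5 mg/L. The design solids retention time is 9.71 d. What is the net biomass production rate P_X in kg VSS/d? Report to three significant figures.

Effluent substrate depends only on kinetics and SRT: S = K_s(1 + k_d θ_c) / [θ_c(Yk − k_d) − 1] = 31.5 × (1 + 0.0678 × 9.71) / [9.71 × (0.638 × 8.41 − 0.0678) − 1] = 52.24 / 50.44 = 1.036 mg/L.
Observed yield with endogenous decay: Y_obs = Y / (1 + k_d·θ_c) = 0.638 / (1 + 0.0678 × 9.71) = 0.638 / 1.658 = 0.3847 g VSS/g BOD₅.
Substrate removed = Q·(S₀ − S) = 962 m³/d × (1580 − 1.04) g/m³ = 1.52×10^6 g/d = 1519 kg/d.
So the net sludge growth is P_X = 0.3847 × 1519 = 584.4 kg VSS/d.

P_X ≈ 584 kg VSS/d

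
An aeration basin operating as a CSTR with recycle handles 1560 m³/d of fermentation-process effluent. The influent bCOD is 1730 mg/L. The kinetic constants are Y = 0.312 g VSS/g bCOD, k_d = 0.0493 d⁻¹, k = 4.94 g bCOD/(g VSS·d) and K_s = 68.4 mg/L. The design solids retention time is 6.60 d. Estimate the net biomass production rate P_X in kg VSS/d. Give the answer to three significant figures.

Effluent substrate depends only on kinetics and SRT: S = K_s(1 + k_d θ_c) / [θ_c(Yk − k_d) − 1] = 68.4 × (1 + 0.0493 × 6.60) / [6.60 × (0.312 × 4.94 − 0.0493) − 1] = 90.66 / 8.847 = 10.25 mg/L.
Y_obs = Y / (1 + k_d θ_c) = 0.312 / (1 + 0.0493 × 6.60) = 0.312 / 1.325 = 0.2354.
ΔS = 1730 − 10.2 = 1720 mg/L, so the substrate removal rate is 1560 × 1720/1000 = 2683 kg bCOD/d.
So the net sludge growth is P_X = 0.2354 × 2683 = 631.6 kg VSS/d.

P_X ≈ 632 kg VSS/d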